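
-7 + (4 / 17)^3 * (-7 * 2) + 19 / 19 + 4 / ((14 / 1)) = -202792 / 34391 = -5.90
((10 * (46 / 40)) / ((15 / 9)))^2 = 4761 / 100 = 47.61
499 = 499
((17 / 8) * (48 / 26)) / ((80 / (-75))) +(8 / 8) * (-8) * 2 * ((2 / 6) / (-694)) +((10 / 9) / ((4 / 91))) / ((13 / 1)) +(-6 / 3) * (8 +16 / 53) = -631048139 / 34427952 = -18.33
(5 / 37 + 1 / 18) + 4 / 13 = 4315 / 8658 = 0.50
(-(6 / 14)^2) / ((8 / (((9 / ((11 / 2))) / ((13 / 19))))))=-1539 / 28028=-0.05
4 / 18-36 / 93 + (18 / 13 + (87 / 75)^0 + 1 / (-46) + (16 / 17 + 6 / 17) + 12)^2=7063646998943 / 28833968124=244.98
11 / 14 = 0.79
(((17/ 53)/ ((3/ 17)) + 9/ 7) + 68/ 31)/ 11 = 182758/ 379533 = 0.48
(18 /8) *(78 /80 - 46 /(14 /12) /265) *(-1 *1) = -110349 /59360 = -1.86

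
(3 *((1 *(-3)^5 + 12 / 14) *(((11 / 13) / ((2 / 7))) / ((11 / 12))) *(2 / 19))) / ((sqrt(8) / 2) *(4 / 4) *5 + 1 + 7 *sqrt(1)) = -244080 / 1729 + 152550 *sqrt(2) / 1729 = -16.39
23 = 23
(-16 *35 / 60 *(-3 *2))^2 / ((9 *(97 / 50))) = 156800 / 873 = 179.61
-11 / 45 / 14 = -11 / 630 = -0.02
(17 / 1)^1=17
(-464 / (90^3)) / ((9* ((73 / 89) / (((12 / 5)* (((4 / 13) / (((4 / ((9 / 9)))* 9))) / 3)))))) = -0.00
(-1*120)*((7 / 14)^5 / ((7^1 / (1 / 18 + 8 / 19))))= -815 / 3192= -0.26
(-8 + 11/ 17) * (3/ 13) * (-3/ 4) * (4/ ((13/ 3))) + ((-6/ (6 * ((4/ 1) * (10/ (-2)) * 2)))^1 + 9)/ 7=1982153/ 804440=2.46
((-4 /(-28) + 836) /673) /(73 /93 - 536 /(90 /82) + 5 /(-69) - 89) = -187793505 /87161004623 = -0.00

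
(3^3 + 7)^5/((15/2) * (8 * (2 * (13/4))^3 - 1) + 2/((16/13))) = 363483392/131773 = 2758.41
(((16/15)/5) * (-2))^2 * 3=1024/1875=0.55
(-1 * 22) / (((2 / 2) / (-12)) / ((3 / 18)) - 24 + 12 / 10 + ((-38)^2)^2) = -20 / 1895557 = -0.00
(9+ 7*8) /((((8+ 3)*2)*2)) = 65 /44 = 1.48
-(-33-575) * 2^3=4864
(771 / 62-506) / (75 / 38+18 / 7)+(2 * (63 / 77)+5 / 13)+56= -20849012 / 412269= -50.57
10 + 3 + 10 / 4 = 31 / 2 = 15.50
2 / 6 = 1 / 3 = 0.33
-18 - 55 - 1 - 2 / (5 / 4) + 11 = -323 / 5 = -64.60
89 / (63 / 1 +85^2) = 89 / 7288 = 0.01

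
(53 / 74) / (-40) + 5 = 14747 / 2960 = 4.98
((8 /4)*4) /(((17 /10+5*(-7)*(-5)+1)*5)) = 16 /1777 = 0.01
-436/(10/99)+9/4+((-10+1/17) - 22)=-1477671/340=-4346.09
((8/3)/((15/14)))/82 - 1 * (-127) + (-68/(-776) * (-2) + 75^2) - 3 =5748.86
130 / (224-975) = -130 / 751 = -0.17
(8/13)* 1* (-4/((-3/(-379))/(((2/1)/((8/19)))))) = -1477.13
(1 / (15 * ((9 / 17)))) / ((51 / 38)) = 38 / 405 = 0.09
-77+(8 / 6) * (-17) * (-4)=41 / 3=13.67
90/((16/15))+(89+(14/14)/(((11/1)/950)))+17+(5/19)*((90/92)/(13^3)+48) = 24448272037/84487832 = 289.37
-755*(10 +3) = -9815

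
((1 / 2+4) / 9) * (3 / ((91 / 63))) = 27 / 26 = 1.04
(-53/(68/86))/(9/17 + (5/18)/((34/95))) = -41022/799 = -51.34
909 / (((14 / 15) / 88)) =599940 / 7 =85705.71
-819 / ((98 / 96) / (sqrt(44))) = -11232 * sqrt(11) / 7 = -5321.76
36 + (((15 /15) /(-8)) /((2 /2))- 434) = -398.12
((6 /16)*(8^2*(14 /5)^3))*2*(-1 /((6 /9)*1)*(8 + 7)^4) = -80015040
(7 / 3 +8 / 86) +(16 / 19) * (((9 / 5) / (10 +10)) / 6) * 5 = 30509 / 12255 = 2.49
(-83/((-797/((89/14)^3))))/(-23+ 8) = -58512427/32804520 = -1.78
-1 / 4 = -0.25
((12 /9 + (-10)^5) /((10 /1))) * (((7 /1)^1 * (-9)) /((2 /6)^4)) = 255146598 /5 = 51029319.60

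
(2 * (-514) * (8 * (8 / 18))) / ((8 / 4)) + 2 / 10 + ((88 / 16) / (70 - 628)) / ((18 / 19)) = -183540637 / 100440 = -1827.37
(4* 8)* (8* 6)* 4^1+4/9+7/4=221263/36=6146.19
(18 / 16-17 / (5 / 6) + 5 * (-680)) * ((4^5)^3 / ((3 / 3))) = -18357092876288 / 5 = -3671418575257.60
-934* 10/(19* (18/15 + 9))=-46700/969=-48.19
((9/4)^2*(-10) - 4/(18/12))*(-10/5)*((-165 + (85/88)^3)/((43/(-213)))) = 10155057412795/117213184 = 86637.50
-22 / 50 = -11 / 25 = -0.44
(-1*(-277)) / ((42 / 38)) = 5263 / 21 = 250.62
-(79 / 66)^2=-6241 / 4356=-1.43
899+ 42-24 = 917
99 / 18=5.50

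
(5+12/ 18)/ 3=17/ 9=1.89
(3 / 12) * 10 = 5 / 2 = 2.50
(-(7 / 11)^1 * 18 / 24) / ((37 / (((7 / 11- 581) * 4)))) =134064 / 4477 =29.95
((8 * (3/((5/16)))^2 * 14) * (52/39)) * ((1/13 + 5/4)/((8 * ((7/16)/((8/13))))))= 13565952/4225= 3210.88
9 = 9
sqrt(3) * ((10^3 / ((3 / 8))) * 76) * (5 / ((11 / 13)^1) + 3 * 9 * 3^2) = 1664704000 * sqrt(3) / 33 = 87374300.23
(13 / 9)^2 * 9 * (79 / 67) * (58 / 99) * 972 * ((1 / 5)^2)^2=9292296 / 460625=20.17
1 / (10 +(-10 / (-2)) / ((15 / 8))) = 3 / 38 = 0.08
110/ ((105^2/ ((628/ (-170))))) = -6908/ 187425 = -0.04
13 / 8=1.62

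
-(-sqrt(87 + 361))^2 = -448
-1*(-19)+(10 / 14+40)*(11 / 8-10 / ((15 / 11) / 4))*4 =-63479 / 14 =-4534.21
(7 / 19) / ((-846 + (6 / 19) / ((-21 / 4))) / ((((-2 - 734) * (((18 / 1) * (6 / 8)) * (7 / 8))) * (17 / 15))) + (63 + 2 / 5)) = 6035085 / 1039958488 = 0.01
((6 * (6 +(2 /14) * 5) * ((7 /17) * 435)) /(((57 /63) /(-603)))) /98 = -110955015 /2261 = -49073.43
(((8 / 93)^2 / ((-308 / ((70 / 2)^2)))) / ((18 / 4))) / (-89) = 5600 / 76206339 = 0.00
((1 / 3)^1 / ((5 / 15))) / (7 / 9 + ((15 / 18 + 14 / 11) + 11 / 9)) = 66 / 271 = 0.24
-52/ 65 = -4/ 5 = -0.80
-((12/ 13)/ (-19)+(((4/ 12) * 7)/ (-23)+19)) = -321260/ 17043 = -18.85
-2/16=-1/8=-0.12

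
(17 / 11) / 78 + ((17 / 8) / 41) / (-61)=162775 / 8583432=0.02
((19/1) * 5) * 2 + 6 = 196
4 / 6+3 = 11 / 3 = 3.67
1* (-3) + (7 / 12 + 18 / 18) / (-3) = -127 / 36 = -3.53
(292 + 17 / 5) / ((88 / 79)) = 116683 / 440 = 265.19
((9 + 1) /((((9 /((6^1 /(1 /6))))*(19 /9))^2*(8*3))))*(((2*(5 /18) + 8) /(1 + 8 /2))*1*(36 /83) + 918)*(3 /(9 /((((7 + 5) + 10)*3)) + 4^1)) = 2717749584 /2726633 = 996.74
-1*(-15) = 15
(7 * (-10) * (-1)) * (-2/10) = -14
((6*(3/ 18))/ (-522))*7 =-0.01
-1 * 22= -22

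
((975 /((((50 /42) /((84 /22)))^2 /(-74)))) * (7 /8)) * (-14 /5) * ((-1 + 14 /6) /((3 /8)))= 97786084032 /15125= 6465195.64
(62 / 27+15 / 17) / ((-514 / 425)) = -36475 / 13878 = -2.63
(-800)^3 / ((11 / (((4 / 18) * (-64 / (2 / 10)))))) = 327680000000 / 99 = 3309898989.90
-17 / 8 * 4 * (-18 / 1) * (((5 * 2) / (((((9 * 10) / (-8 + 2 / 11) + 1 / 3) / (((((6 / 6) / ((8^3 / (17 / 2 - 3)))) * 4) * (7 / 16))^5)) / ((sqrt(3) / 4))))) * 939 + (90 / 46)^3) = 1145.90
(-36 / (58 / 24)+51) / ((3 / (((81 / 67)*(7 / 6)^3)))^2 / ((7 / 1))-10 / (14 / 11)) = -287416507 / 59772857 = -4.81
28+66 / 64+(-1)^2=961 / 32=30.03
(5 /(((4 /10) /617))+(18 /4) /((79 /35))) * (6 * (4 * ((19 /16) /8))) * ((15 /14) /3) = 173691825 /17696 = 9815.32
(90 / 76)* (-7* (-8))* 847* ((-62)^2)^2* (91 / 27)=159448190982080 / 57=2797336683896.14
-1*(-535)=535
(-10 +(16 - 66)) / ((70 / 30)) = -180 / 7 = -25.71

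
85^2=7225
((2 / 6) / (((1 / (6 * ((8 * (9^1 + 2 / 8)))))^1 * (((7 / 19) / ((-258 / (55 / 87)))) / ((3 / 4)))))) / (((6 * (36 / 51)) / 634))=-14172655047 / 770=-18406045.52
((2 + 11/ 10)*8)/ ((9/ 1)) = 124/ 45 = 2.76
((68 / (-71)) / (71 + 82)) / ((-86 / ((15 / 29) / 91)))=10 / 24170601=0.00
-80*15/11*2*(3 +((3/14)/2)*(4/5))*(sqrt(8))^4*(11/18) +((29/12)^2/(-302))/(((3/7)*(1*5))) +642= -117304137529/4566240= -25689.44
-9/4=-2.25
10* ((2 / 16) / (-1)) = -5 / 4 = -1.25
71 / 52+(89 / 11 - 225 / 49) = 136341 / 28028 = 4.86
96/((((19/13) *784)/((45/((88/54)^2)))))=1279395/901208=1.42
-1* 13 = -13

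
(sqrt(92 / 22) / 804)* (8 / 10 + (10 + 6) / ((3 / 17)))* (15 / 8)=343* sqrt(506) / 17688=0.44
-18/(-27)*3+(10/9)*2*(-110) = -2182/9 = -242.44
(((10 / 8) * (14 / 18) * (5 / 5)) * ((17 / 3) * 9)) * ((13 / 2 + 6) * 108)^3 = 121993593750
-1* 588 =-588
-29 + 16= -13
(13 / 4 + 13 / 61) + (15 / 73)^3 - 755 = -71335168875 / 94920148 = -751.53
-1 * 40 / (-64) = 0.62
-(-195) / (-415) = -39 / 83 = -0.47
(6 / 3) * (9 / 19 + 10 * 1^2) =398 / 19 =20.95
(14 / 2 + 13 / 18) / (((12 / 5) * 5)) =139 / 216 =0.64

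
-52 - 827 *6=-5014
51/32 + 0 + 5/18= 539/288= 1.87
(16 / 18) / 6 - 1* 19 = -509 / 27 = -18.85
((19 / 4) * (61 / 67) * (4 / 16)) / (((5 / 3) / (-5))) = -3477 / 1072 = -3.24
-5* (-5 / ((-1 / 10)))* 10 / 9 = -2500 / 9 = -277.78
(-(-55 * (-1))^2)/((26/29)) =-87725/26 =-3374.04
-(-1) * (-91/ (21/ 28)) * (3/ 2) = -182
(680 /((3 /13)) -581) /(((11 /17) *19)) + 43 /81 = 3266510 /16929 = 192.95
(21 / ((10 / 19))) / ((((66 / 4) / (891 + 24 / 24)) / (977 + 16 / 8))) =10558604 / 5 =2111720.80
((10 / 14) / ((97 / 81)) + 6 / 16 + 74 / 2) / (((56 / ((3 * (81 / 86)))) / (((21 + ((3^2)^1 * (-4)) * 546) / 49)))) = -140590591515 / 183123584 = -767.74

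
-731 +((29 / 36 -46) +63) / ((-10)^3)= -26316641 / 36000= -731.02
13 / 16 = 0.81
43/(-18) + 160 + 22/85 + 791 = 1451771/1530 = 948.87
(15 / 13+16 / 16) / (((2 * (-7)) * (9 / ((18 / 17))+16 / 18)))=-36 / 2197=-0.02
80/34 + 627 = 10699/17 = 629.35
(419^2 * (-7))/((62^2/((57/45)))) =-23349613/57660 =-404.95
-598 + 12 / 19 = -11350 / 19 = -597.37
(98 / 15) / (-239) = -98 / 3585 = -0.03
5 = 5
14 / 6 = 7 / 3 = 2.33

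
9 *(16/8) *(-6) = -108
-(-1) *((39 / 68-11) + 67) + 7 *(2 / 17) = 3903 / 68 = 57.40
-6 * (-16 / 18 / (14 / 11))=88 / 21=4.19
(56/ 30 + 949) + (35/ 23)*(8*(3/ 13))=4277237/ 4485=953.68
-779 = -779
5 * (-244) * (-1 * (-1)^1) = -1220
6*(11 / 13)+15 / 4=8.83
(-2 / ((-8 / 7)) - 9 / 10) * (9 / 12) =51 / 80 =0.64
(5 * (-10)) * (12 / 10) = -60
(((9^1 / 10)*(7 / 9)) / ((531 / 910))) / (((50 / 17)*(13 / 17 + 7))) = 184093 / 3504600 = 0.05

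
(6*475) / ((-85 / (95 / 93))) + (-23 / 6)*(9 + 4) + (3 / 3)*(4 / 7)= -83.51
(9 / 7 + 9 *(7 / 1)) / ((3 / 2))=300 / 7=42.86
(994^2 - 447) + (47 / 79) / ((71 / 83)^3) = 27924075233730 / 28274969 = 987589.95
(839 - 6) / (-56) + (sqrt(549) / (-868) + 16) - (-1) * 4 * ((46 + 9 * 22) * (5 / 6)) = 19547 / 24 - 3 * sqrt(61) / 868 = 814.43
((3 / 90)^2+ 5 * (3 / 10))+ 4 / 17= 26567 / 15300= 1.74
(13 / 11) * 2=26 / 11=2.36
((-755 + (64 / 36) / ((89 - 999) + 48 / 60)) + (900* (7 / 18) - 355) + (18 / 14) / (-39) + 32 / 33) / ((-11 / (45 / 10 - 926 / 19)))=-26129002587353 / 8559577026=-3052.60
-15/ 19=-0.79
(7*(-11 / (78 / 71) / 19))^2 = 29888089 / 2196324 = 13.61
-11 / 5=-2.20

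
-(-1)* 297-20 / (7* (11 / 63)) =3087 / 11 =280.64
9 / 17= 0.53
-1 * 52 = -52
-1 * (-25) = 25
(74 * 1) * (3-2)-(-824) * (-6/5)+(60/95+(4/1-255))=-110691/95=-1165.17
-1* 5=-5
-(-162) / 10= 81 / 5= 16.20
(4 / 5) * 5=4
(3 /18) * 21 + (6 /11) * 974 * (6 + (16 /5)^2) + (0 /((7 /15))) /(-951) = 4747253 /550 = 8631.37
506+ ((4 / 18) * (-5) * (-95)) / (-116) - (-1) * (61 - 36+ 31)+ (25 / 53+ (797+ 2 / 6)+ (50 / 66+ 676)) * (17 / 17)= 619502027 / 304326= 2035.65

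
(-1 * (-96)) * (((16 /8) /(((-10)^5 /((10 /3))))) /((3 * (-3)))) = 4 /5625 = 0.00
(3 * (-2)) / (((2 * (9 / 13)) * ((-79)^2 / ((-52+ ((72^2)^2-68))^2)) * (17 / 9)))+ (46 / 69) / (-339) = -265471311887.33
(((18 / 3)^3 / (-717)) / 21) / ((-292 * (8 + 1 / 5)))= 30 / 5007289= 0.00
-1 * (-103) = 103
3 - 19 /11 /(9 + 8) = 542 /187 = 2.90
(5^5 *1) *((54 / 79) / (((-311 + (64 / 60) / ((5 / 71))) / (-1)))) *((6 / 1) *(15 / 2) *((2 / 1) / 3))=379687500 / 1752931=216.60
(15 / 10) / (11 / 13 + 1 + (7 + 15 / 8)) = 156 / 1115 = 0.14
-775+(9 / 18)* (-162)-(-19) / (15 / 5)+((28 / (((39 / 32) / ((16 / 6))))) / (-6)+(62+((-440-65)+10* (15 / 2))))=-430985 / 351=-1227.88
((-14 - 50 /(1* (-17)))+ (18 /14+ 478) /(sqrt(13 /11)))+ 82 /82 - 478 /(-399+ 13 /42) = -8727 /985+ 3355* sqrt(143) /91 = 432.02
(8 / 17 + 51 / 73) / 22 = 0.05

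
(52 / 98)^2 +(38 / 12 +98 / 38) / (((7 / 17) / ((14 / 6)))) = 26966327 / 821142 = 32.84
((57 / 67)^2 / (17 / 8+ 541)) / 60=2166 / 97523525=0.00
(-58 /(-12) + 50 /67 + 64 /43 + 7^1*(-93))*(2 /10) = -11131009 /86430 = -128.79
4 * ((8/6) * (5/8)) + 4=22/3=7.33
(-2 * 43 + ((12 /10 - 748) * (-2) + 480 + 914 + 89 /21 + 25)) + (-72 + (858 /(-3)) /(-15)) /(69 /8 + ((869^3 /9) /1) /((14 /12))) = 624185531973118 /220494959853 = 2830.84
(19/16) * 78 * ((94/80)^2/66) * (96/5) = 1636869/44000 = 37.20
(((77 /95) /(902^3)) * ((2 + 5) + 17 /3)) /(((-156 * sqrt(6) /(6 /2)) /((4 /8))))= -7 * sqrt(6) /312228671040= -0.00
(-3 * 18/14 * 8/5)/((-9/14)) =48/5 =9.60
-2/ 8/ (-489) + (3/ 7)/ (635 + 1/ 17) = 10958/ 9238677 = 0.00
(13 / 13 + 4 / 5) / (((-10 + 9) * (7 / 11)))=-99 / 35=-2.83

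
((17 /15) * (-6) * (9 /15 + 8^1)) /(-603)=1462 /15075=0.10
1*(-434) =-434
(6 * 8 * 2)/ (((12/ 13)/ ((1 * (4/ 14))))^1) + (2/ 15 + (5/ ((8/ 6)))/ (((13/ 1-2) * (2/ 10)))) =145771/ 4620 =31.55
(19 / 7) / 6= 19 / 42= 0.45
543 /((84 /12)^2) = 11.08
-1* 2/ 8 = -1/ 4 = -0.25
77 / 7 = 11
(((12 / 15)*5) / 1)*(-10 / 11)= -40 / 11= -3.64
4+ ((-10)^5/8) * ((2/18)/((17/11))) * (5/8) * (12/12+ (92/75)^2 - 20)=27074041/2754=9830.81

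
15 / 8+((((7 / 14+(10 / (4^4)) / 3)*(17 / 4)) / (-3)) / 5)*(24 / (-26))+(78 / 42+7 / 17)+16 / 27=130203659 / 26732160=4.87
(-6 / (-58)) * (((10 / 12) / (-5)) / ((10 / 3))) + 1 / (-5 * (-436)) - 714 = -22569689 / 31610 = -714.00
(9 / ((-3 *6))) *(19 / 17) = -19 / 34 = -0.56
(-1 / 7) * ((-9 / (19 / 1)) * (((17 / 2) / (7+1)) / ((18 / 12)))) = 51 / 1064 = 0.05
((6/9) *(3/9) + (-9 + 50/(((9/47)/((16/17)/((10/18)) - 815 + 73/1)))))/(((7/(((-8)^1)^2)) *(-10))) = 946450016/5355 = 176741.37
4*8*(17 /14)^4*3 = 501126 /2401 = 208.72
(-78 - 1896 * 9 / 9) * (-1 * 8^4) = 8085504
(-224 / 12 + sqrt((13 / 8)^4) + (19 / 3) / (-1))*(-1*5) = 7155 / 64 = 111.80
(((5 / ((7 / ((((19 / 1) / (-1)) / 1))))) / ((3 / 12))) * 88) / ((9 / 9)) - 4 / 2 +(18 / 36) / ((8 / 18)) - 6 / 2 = -267737 / 56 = -4781.02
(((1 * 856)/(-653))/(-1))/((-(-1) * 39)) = 856/25467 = 0.03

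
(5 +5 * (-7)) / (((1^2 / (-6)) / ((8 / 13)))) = 1440 / 13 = 110.77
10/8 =5/4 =1.25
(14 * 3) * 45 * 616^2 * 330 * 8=1893333657600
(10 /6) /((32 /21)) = 35 /32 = 1.09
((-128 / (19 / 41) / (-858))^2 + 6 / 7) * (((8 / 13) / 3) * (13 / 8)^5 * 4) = 37757172011 / 4226923008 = 8.93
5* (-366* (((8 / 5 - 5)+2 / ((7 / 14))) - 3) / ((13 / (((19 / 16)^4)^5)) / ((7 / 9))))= 16050918666372124148562841627 / 1964504456873772408897536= 8170.47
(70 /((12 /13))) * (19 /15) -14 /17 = 29141 /306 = 95.23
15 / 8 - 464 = -3697 / 8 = -462.12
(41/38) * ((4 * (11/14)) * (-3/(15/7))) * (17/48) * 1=-7667/4560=-1.68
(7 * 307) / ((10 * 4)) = 2149 / 40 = 53.72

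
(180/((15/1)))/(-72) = -1/6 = -0.17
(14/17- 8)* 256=-31232/17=-1837.18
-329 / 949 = -0.35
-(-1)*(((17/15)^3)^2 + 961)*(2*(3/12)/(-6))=-5485264097/68343750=-80.26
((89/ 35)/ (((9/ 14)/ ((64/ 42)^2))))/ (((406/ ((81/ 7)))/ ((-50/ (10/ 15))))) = -1367040/ 69629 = -19.63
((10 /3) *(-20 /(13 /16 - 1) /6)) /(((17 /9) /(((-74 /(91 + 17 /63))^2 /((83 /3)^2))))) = 1043243712 /38720485625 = 0.03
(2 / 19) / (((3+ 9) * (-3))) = -0.00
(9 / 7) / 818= 9 / 5726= 0.00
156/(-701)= -156/701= -0.22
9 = 9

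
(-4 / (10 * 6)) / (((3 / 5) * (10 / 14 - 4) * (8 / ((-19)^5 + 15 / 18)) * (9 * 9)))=-103996123 / 804816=-129.22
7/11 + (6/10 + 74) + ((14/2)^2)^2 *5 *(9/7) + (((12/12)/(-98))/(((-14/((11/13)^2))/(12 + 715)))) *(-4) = 15508.72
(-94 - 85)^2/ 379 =32041/ 379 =84.54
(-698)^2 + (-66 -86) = 487052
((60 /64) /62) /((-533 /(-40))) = 75 /66092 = 0.00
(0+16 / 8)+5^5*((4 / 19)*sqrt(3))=2+12500*sqrt(3) / 19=1141.51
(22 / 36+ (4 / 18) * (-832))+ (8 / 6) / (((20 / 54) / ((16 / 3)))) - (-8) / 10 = -2957 / 18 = -164.28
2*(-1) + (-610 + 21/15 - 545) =-5778/5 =-1155.60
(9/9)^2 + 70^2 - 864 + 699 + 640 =5376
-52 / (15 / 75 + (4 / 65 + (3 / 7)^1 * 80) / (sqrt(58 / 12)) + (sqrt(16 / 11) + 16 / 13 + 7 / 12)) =-90570480 / (633360 * sqrt(11) + 3508043 + 2062896 * sqrt(174)) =-2.76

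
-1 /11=-0.09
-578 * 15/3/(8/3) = -4335/4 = -1083.75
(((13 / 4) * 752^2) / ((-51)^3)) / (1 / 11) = -20216768 / 132651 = -152.41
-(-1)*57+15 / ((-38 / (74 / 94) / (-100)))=78651 / 893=88.08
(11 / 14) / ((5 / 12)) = 66 / 35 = 1.89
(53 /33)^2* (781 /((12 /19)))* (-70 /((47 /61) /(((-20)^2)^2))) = -46365745597.82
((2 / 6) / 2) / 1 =1 / 6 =0.17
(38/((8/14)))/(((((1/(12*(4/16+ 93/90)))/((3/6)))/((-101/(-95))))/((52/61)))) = 707707/1525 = 464.07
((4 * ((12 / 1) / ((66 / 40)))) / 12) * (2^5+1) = 80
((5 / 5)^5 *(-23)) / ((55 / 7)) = -161 / 55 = -2.93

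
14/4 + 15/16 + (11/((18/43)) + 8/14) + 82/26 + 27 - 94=-426659/13104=-32.56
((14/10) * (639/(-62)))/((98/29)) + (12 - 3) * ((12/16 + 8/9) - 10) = -86279/1085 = -79.52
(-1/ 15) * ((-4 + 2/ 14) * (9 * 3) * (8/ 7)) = 1944/ 245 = 7.93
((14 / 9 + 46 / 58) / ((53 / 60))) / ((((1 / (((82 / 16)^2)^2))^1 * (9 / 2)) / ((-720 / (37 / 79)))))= -3421078198675 / 5459424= -626637.21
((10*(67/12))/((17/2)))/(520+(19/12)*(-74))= 0.02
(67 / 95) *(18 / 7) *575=138690 / 133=1042.78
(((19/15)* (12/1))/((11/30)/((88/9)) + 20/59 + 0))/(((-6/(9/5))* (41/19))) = -2044704/364285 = -5.61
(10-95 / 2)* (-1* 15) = 1125 / 2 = 562.50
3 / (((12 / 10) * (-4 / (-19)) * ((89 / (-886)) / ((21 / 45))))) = -58919 / 1068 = -55.17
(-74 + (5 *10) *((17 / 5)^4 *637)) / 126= 5911328 / 175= 33779.02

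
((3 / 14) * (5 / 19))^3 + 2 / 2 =18824471 / 18821096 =1.00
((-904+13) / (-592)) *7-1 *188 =-105059 / 592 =-177.46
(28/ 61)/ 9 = 28/ 549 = 0.05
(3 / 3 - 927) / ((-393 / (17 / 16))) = 7871 / 3144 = 2.50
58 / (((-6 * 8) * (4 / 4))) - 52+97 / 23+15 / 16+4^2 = -35387 / 1104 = -32.05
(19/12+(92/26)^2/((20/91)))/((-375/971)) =-44346541/292500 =-151.61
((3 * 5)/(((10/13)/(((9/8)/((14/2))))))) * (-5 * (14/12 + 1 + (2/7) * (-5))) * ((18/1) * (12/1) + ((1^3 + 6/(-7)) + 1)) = -1722825/686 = -2511.41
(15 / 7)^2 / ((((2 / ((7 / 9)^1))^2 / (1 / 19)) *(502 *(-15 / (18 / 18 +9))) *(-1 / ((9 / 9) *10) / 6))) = 125 / 42921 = 0.00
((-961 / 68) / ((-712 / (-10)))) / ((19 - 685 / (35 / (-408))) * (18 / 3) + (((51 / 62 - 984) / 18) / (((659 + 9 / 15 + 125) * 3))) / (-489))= -6000694925085 / 1451888109713760892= -0.00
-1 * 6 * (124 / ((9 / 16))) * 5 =-6613.33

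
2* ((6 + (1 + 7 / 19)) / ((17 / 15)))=4200 / 323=13.00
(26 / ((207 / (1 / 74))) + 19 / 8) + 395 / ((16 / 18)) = 13686685 / 30636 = 446.75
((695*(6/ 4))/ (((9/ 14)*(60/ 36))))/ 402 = 973/ 402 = 2.42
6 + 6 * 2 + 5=23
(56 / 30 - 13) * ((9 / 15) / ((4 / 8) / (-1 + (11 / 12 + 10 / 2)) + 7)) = -9853 / 10475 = -0.94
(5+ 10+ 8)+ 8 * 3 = 47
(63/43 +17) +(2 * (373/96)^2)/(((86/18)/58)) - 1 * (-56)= 4854453/11008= 440.99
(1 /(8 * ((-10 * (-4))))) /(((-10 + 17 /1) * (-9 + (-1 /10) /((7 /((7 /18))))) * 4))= -9 /726208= -0.00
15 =15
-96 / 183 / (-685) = 32 / 41785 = 0.00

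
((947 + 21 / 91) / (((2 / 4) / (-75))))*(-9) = 16623900 / 13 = 1278761.54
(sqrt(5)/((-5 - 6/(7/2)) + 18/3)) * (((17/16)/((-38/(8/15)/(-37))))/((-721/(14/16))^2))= -4403 * sqrt(5)/3870163200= -0.00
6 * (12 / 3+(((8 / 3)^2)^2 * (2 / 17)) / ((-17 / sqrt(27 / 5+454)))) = 24-16384 * sqrt(11485) / 39015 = -21.00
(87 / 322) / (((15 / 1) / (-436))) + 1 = -5517 / 805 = -6.85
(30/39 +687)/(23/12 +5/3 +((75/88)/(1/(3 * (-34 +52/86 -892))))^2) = 24004331868/195389613774511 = 0.00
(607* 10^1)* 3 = 18210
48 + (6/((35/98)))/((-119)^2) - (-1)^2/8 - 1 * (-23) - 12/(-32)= 71.25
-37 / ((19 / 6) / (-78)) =17316 / 19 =911.37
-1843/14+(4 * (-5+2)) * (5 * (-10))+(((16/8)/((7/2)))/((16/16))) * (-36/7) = 45611/98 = 465.42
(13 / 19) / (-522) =-13 / 9918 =-0.00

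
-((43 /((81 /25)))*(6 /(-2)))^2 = -1155625 /729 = -1585.22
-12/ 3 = -4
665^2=442225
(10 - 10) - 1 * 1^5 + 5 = 4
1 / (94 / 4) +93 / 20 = 4411 / 940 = 4.69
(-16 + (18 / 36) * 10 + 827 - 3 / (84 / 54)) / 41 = 11397 / 574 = 19.86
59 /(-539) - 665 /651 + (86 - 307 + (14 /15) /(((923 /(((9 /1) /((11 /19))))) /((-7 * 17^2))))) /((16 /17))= -998378273791 /3701377680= -269.73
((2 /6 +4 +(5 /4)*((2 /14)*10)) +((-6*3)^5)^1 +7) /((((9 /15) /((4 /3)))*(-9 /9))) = 793613050 /189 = 4199010.85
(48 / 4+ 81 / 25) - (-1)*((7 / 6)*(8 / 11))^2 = 434509 / 27225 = 15.96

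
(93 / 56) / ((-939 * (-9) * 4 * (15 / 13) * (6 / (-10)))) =-403 / 5679072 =-0.00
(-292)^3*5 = -124485440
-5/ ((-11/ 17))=85/ 11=7.73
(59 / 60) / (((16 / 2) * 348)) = 59 / 167040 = 0.00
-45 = -45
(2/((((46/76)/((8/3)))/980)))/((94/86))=25621120/3243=7900.44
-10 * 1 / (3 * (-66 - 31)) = 10 / 291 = 0.03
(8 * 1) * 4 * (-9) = -288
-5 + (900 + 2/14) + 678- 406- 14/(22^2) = 1977091/1694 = 1167.11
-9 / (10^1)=-9 / 10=-0.90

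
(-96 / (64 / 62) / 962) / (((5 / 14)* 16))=-651 / 38480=-0.02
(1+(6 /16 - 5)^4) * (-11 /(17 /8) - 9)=-452659937 /69632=-6500.75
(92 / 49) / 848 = 23 / 10388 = 0.00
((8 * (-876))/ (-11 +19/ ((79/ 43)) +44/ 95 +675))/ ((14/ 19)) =-166550960/ 11816959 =-14.09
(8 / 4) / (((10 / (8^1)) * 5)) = 8 / 25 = 0.32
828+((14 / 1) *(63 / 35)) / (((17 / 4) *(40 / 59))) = 355617 / 425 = 836.75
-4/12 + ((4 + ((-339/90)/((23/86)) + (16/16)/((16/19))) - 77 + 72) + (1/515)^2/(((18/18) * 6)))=-4166631521/292808400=-14.23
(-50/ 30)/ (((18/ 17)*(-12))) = 0.13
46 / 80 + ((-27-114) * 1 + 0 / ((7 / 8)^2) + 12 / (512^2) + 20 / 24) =-137224147 / 983040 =-139.59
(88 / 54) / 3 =44 / 81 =0.54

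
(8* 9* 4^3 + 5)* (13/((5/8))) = 479752/5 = 95950.40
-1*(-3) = 3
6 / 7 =0.86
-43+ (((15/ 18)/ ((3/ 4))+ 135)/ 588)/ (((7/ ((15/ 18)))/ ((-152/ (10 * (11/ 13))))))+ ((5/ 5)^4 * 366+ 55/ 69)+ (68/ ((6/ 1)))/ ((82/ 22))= 3838763567/ 11762982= 326.34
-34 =-34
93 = 93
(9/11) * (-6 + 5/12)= -201/44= -4.57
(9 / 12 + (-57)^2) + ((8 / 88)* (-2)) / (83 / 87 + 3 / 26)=3249.58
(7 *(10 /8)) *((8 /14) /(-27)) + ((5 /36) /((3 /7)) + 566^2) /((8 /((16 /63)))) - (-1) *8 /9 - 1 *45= 34447787 /3402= 10125.75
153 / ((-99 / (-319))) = 493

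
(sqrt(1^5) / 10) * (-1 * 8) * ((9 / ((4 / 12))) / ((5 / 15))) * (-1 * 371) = 120204 / 5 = 24040.80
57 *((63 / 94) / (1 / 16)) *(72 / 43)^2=148925952 / 86903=1713.70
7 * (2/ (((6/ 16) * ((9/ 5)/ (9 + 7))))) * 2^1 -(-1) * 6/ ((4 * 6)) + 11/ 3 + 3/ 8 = 144287/ 216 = 668.00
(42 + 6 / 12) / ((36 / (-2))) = -85 / 36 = -2.36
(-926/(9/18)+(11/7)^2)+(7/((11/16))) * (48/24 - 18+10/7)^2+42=190989/539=354.34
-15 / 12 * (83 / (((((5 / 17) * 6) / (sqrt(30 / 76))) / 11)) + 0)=-15521 * sqrt(570) / 912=-406.31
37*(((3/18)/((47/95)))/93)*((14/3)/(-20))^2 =34447/4720680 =0.01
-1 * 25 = -25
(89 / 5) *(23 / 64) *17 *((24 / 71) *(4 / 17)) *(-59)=-362319 / 710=-510.31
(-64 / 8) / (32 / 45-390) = 180 / 8759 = 0.02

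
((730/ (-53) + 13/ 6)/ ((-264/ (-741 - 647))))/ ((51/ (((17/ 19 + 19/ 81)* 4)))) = -202362766/ 37439253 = -5.41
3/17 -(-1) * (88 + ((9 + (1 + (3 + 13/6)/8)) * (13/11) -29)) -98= -235549/8976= -26.24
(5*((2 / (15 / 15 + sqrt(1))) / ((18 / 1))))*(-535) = -2675 / 18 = -148.61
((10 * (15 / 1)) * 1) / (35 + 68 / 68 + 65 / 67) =10050 / 2477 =4.06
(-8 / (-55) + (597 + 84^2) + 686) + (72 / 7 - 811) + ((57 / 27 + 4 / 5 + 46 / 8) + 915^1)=117284599 / 13860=8462.09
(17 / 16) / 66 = 17 / 1056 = 0.02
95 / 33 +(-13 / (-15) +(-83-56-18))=-8429 / 55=-153.25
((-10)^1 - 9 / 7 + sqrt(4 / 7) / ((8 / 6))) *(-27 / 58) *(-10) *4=-42660 / 203 + 810 *sqrt(7) / 203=-199.59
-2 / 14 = -1 / 7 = -0.14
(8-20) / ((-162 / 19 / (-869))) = -33022 / 27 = -1223.04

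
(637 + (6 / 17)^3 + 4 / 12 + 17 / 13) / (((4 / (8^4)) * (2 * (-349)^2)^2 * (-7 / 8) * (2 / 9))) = -375940654080 / 6632692514785883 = -0.00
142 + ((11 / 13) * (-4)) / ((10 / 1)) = 9208 / 65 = 141.66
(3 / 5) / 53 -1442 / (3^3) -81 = -961604 / 7155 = -134.40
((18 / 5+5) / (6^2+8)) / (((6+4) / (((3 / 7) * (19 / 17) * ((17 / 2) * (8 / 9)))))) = 817 / 11550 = 0.07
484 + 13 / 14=484.93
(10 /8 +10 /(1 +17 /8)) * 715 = 12727 /4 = 3181.75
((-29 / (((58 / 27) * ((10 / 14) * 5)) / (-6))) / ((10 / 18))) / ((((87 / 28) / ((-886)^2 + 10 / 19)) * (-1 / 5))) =-710368476552 / 13775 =-51569399.39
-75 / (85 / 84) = -1260 / 17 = -74.12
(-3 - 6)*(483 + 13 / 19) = -4353.16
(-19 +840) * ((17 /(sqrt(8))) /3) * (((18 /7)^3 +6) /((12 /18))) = 55060365 * sqrt(2) /1372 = 56754.46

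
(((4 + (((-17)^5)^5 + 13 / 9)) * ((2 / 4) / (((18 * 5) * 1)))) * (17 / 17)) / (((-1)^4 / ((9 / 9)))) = -12983911677783905352614032479866 / 405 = -32059041179713346549664280000.00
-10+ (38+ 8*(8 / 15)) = 484 / 15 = 32.27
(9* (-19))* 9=-1539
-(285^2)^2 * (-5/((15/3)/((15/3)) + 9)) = 6597500625/2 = 3298750312.50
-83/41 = -2.02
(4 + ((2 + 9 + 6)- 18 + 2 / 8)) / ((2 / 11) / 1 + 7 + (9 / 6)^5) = 1144 / 5201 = 0.22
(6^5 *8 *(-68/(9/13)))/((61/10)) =-61102080/61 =-1001673.44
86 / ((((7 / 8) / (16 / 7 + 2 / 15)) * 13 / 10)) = 349504 / 1911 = 182.89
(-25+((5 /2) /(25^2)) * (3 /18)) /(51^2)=-37499 /3901500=-0.01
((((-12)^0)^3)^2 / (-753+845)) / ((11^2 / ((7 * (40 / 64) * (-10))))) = -175 / 44528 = -0.00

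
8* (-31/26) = -124/13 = -9.54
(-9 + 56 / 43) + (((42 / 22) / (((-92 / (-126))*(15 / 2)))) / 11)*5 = -902210 / 119669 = -7.54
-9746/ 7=-1392.29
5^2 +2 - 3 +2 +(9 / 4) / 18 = 209 / 8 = 26.12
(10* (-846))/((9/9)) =-8460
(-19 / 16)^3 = -1.67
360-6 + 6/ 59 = 20892/ 59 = 354.10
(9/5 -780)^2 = 15139881/25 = 605595.24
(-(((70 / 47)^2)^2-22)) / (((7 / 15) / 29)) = 36254197170 / 34157767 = 1061.37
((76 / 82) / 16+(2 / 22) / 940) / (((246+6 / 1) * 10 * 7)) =16399 / 4985534400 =0.00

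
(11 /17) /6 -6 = -601 /102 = -5.89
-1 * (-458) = 458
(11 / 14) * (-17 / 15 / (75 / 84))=-374 / 375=-1.00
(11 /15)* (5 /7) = 11 /21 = 0.52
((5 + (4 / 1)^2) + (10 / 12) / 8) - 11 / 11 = 965 / 48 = 20.10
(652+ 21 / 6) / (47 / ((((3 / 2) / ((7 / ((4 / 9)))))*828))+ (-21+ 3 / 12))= -361836 / 11125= -32.52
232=232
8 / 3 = 2.67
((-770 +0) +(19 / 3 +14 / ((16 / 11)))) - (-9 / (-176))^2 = -70071827 / 92928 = -754.04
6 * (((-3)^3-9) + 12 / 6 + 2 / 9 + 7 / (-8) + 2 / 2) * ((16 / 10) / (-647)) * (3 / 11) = 4846 / 35585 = 0.14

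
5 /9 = 0.56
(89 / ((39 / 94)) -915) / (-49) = 27319 / 1911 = 14.30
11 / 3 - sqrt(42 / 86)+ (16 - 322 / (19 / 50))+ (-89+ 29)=-50599 / 57 - sqrt(903) / 43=-888.40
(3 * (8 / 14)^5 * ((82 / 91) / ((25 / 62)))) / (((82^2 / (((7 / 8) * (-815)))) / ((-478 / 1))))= 927488256 / 44790655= 20.71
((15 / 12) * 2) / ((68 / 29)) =145 / 136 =1.07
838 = 838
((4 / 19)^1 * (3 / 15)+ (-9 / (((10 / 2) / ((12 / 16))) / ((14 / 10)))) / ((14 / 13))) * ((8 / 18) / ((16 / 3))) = -0.14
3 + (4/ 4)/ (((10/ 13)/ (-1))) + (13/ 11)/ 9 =1813/ 990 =1.83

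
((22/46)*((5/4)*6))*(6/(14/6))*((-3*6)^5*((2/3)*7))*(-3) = 5612016960/23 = 244000737.39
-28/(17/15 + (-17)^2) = -0.10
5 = 5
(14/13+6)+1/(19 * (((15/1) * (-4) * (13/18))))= 17477/2470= 7.08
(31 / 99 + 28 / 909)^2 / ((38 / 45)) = 0.14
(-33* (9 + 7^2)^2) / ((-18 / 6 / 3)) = 111012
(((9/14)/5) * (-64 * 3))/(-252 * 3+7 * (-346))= 432/55615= 0.01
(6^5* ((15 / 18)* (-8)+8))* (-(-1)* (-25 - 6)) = -321408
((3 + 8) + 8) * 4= 76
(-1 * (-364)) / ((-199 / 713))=-259532 / 199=-1304.18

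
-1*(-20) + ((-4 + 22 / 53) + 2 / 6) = 2663 / 159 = 16.75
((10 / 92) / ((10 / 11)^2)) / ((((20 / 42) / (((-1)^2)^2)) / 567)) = 1440747 / 9200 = 156.60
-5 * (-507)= 2535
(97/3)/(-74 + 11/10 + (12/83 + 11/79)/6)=-3180145/7165427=-0.44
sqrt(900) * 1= 30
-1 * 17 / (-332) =17 / 332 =0.05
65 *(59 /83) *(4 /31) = 15340 /2573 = 5.96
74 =74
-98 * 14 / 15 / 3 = -1372 / 45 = -30.49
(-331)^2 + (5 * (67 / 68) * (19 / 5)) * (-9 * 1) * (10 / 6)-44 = 7428061 / 68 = 109236.19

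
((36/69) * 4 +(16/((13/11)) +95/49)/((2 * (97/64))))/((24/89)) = 113720818/4263441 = 26.67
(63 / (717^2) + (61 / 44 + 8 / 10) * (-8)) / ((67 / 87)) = -4780651479 / 210490885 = -22.71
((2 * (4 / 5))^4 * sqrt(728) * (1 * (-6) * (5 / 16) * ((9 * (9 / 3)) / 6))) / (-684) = 384 * sqrt(182) / 2375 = 2.18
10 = 10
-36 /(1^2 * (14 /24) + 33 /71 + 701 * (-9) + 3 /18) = 3408 /597137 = 0.01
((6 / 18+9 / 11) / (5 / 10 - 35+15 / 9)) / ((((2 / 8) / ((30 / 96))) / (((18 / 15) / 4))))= -57 / 4334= -0.01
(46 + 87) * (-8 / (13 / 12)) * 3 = -38304 / 13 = -2946.46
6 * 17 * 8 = 816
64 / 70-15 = -493 / 35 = -14.09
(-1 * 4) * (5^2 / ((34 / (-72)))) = 3600 / 17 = 211.76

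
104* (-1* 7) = -728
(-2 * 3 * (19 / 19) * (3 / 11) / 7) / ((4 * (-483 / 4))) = 6 / 12397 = 0.00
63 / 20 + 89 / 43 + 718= 621969 / 860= 723.22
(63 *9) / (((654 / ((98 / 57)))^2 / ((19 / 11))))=16807 / 2483129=0.01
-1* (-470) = 470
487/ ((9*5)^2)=0.24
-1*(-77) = 77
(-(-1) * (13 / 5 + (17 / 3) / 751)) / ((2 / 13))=16.95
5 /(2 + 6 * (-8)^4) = 5 /24578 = 0.00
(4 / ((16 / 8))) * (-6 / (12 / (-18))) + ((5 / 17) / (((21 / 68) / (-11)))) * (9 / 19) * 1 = 1734 / 133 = 13.04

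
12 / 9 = 4 / 3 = 1.33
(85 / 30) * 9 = 51 / 2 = 25.50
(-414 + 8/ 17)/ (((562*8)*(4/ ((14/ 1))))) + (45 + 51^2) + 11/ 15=3034057757/ 1146480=2646.41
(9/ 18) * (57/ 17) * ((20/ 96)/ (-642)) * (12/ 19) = -5/ 14552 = -0.00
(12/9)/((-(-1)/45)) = 60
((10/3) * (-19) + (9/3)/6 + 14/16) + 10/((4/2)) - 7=-1535/24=-63.96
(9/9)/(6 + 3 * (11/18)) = 6/47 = 0.13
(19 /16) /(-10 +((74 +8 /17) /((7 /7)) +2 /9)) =2907 /158368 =0.02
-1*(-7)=7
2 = 2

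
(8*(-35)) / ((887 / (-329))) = 103.86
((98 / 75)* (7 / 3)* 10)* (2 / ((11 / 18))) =5488 / 55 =99.78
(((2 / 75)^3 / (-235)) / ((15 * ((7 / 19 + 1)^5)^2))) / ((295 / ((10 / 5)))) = -6131066257801 / 3870601178709929625000000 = -0.00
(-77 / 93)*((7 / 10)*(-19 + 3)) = 4312 / 465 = 9.27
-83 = -83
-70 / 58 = -1.21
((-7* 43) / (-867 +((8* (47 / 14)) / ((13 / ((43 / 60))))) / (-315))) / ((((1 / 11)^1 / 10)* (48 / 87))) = 206428847625 / 2982322768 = 69.22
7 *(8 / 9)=56 / 9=6.22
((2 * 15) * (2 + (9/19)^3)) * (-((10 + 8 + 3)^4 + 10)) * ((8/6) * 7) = -786747213560/6859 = -114702903.27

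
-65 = -65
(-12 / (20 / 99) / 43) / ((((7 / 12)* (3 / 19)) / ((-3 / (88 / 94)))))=72333 / 1505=48.06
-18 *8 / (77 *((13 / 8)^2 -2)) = -9216 / 3157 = -2.92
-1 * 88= -88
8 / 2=4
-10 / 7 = -1.43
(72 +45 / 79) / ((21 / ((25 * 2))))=13650 / 79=172.78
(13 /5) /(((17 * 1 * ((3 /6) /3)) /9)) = 8.26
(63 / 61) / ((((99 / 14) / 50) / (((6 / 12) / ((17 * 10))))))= 245 / 11407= 0.02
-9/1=-9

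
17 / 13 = 1.31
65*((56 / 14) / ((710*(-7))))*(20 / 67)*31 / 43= -16120 / 1431857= -0.01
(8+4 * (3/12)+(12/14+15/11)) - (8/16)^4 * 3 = 13593/1232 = 11.03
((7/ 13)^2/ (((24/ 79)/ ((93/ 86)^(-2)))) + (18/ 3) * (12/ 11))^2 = 504353446468328521/ 9306643422134916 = 54.19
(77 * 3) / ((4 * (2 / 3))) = 693 / 8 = 86.62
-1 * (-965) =965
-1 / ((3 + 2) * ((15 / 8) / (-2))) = 16 / 75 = 0.21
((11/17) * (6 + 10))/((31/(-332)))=-58432/527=-110.88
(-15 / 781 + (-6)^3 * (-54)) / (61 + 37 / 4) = 166.04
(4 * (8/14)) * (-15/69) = -80/161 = -0.50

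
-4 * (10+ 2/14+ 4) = -396/7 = -56.57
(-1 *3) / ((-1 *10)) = 3 / 10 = 0.30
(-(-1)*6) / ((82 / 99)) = 297 / 41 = 7.24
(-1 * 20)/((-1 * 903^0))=20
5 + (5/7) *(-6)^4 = 6515/7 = 930.71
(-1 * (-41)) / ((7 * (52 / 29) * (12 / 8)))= 1189 / 546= 2.18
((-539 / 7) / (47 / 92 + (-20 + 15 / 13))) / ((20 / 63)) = 1450449 / 109645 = 13.23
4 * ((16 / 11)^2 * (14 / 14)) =1024 / 121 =8.46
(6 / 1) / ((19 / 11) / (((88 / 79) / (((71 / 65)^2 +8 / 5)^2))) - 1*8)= 34558810000 / 23599808367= 1.46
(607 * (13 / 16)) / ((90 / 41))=323531 / 1440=224.67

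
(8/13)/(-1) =-8/13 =-0.62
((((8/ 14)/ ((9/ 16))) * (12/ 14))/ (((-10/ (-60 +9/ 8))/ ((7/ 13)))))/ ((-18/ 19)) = -11932/ 4095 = -2.91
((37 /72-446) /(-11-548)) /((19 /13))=32075 /58824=0.55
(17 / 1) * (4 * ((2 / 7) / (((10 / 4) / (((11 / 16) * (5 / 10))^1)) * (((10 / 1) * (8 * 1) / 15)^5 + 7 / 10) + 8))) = 45441 / 73430938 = 0.00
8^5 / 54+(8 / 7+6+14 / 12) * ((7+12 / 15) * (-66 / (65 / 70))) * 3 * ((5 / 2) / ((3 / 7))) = -2160329 / 27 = -80012.19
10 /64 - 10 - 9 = -603 /32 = -18.84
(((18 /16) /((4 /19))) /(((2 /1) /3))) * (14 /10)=3591 /320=11.22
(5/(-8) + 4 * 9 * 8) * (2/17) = 33.81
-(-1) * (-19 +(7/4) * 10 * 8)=121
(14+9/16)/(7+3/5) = 1.92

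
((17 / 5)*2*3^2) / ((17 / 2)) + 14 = 21.20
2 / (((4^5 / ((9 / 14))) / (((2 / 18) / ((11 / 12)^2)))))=9 / 54208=0.00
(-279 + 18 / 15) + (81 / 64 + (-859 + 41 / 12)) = -1132.12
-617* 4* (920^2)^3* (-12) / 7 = 17957809719803904000000 / 7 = 2565401388543414857142.86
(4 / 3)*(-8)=-32 / 3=-10.67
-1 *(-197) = 197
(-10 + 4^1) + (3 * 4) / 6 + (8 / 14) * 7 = 0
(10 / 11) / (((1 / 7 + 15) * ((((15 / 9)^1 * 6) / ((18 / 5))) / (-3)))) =-189 / 2915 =-0.06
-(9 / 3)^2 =-9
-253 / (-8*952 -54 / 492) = 20746 / 624521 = 0.03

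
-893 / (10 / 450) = -40185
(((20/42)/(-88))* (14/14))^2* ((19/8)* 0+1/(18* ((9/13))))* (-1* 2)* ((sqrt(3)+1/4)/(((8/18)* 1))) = -325* sqrt(3)/30735936 - 325/122943744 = -0.00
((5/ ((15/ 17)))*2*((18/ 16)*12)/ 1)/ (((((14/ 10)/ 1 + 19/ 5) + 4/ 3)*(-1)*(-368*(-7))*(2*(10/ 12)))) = -1377/ 252448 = -0.01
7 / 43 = 0.16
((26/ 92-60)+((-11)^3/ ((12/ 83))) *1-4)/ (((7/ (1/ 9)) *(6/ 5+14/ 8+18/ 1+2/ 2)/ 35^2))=-2238656875/ 272619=-8211.67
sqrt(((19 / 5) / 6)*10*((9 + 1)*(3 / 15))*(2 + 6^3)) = 2*sqrt(6213) / 3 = 52.55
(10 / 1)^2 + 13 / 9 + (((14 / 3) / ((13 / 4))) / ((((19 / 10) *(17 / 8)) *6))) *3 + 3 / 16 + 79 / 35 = 2202363799 / 21162960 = 104.07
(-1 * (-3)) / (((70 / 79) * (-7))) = -237 / 490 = -0.48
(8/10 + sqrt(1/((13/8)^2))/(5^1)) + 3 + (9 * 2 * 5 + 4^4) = 4549/13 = 349.92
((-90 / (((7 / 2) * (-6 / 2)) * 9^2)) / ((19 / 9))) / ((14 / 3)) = 10 / 931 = 0.01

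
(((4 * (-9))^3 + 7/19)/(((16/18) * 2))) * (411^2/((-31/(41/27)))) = 2046463106259/9424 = 217154404.31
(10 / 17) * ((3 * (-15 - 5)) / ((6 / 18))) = -105.88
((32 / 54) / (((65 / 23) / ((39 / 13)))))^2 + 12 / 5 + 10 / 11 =3.70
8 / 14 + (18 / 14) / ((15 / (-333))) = -979 / 35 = -27.97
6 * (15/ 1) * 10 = 900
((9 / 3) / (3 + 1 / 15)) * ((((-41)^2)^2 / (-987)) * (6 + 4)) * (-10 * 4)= 1120296.42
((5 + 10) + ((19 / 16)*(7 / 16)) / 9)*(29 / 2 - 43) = -659167 / 1536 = -429.15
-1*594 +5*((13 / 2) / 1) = -1123 / 2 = -561.50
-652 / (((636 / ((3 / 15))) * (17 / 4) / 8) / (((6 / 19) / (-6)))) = 5216 / 256785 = 0.02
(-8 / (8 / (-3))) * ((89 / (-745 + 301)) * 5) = -445 / 148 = -3.01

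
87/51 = 29/17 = 1.71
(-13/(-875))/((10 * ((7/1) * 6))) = 13/367500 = 0.00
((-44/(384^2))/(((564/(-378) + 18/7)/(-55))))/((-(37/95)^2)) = -38220875/381304832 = -0.10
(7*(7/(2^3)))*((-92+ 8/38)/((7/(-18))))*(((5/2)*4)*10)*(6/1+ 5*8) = 126352800/19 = 6650147.37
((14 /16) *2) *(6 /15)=7 /10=0.70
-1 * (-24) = 24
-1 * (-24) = 24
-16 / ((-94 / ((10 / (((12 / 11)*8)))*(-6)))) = -55 / 47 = -1.17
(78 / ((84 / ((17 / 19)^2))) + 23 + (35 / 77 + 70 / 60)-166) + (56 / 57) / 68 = -66450298 / 472549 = -140.62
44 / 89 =0.49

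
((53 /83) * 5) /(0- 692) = -265 /57436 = -0.00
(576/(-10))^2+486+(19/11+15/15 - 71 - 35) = 1017634/275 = 3700.49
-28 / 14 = -2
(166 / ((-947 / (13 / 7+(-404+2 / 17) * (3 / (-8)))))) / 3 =-6057091 / 676158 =-8.96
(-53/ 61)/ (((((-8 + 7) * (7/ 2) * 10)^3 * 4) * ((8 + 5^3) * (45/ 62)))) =1643/ 31306038750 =0.00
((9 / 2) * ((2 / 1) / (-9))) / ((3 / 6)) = -2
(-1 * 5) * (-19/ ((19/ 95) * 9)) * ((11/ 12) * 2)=5225/ 54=96.76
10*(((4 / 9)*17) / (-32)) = -85 / 36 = -2.36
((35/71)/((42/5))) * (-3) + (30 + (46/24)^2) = 342479/10224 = 33.50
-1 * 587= -587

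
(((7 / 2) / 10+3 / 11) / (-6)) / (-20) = 137 / 26400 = 0.01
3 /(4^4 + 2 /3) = 9 /770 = 0.01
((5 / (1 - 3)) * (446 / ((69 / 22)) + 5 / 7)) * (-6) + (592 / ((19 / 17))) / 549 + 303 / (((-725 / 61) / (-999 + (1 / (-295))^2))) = 2925821268318115697 / 105958026286875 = 27613.02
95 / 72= 1.32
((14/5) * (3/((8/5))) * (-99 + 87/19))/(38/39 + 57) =-104949/12274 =-8.55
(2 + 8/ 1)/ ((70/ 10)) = 10/ 7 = 1.43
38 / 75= 0.51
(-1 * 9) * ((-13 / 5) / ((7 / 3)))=351 / 35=10.03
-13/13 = -1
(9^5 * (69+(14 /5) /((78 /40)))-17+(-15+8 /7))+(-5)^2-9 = 378483055 /91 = 4159154.45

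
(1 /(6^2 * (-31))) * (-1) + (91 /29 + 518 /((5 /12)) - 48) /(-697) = -193813979 /112788540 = -1.72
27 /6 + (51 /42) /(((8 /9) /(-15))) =-1791 /112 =-15.99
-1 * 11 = -11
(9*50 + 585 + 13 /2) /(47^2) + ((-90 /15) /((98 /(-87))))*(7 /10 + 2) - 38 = -23.15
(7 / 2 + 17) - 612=-1183 / 2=-591.50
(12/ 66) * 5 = 10/ 11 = 0.91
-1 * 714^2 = -509796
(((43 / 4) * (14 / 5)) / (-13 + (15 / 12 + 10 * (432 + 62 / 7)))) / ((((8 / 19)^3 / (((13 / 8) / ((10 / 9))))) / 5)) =187874869 / 280145920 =0.67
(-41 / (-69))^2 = 1681 / 4761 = 0.35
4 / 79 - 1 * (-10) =794 / 79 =10.05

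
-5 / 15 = -1 / 3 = -0.33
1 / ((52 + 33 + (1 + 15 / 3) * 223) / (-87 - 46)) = -133 / 1423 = -0.09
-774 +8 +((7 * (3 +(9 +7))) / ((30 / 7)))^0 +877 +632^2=399536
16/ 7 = 2.29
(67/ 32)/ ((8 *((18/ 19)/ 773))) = 984029/ 4608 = 213.55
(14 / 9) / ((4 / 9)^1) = 7 / 2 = 3.50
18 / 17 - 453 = -7683 / 17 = -451.94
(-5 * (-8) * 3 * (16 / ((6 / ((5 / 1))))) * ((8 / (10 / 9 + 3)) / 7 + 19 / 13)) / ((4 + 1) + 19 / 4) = 37484800 / 131313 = 285.46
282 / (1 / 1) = 282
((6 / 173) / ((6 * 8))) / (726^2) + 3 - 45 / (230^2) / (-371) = 2147486806575799 / 715828388093280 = 3.00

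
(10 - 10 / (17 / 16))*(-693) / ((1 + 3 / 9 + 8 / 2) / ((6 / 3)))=-10395 / 68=-152.87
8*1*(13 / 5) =104 / 5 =20.80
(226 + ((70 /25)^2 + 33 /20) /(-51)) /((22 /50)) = 1151651 /2244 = 513.21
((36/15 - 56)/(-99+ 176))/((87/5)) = -0.04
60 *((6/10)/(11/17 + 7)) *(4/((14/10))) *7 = 1224/13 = 94.15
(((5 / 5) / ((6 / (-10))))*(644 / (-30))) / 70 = 23 / 45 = 0.51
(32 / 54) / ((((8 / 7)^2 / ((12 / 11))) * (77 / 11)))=7 / 99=0.07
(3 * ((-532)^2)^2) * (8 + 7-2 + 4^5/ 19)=16075323946752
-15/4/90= -1/24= -0.04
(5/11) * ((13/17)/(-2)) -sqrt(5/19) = -sqrt(95)/19 -65/374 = -0.69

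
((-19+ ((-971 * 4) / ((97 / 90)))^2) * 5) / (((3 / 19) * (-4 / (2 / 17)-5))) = -11608241408755 / 1100853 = -10544769.75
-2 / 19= -0.11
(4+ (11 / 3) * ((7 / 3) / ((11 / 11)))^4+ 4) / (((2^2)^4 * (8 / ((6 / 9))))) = 28355 / 746496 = 0.04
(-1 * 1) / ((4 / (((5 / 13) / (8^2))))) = -0.00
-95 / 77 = -1.23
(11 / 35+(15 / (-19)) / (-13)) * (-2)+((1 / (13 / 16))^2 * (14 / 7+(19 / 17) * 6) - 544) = -1015573924 / 1910545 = -531.56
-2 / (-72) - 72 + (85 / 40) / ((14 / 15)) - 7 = -77309 / 1008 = -76.70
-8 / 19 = -0.42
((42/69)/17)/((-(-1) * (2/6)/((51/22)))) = 63/253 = 0.25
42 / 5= 8.40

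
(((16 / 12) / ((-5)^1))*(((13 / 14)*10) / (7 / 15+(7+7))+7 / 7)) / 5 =-9976 / 113925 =-0.09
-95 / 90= -19 / 18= -1.06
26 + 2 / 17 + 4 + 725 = 12837 / 17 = 755.12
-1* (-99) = 99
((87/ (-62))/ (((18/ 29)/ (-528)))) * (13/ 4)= 120263/ 31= 3879.45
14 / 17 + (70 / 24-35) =-31.26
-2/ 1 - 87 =-89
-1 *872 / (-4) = 218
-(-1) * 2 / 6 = 0.33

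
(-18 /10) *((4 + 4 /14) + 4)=-522 /35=-14.91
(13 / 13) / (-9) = -1 / 9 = -0.11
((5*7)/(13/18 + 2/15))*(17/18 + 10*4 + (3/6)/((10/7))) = 37165/22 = 1689.32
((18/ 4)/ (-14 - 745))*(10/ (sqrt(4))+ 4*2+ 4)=-51/ 506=-0.10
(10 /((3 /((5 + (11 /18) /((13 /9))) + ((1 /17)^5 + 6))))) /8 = 2108487775 /442995384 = 4.76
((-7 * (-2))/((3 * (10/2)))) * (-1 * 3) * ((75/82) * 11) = -1155/41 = -28.17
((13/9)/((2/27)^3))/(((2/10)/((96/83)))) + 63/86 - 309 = 144503547/7138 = 20244.26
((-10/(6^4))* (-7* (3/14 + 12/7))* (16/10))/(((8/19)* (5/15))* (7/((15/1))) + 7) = 285/12082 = 0.02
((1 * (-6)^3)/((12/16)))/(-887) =288/887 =0.32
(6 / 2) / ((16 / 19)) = 57 / 16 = 3.56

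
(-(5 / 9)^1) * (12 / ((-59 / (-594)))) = -3960 / 59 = -67.12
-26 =-26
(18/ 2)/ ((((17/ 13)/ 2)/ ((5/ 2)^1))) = 585/ 17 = 34.41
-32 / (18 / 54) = -96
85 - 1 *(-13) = 98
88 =88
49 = 49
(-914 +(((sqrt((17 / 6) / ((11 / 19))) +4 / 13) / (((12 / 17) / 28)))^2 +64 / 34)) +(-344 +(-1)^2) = 56644 * sqrt(21318) / 3861 +11253392809 / 1706562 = 8736.23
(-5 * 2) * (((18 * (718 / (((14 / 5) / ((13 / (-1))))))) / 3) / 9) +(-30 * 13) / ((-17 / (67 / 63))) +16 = 7948322 / 357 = 22264.21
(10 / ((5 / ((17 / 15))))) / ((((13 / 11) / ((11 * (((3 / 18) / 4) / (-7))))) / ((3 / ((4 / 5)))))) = -2057 / 4368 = -0.47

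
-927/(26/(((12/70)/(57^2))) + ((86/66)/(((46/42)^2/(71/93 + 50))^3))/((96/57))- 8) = -1439045398858310496/855964105850412455353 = -0.00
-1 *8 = -8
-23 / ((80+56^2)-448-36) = -23 / 2732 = -0.01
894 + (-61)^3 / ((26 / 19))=-4289395 / 26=-164976.73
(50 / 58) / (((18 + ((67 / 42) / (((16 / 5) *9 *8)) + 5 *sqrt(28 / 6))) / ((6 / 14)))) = 15574291200 / 485953331809 - 41803776000 *sqrt(42) / 14092646622461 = 0.01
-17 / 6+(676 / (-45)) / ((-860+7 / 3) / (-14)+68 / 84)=-240523 / 78210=-3.08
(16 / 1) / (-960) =-1 / 60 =-0.02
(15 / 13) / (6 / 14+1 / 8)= 840 / 403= 2.08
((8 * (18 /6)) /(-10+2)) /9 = -0.33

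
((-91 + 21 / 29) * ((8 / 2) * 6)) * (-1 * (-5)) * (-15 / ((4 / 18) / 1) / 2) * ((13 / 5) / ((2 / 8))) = 110270160 / 29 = 3802419.31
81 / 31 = 2.61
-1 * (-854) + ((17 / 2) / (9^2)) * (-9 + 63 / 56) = 122857 / 144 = 853.17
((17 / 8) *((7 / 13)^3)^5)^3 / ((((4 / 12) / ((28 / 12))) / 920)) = 423208561753675395993221695551915466089216755 / 8582836269647995785834119195013511087603796161797952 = 0.00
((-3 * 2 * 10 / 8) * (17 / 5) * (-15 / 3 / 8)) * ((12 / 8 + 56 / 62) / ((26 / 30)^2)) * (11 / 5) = 18807525 / 167648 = 112.18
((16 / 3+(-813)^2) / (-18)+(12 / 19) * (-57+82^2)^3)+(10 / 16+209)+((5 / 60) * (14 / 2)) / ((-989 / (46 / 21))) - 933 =33028947239836103 / 176472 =187162537058.77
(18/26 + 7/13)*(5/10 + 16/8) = 40/13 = 3.08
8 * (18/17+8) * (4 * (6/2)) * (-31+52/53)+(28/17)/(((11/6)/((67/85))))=-26105.11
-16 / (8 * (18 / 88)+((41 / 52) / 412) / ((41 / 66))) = -1885312 / 193179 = -9.76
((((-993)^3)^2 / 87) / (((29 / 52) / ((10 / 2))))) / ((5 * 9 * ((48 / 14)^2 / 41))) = 103041579301864761831 / 13456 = 7657667902932874.69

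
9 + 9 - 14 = 4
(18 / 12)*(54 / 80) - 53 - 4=-4479 / 80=-55.99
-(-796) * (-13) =-10348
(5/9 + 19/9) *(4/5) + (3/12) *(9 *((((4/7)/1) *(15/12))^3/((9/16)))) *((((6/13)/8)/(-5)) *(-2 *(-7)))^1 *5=9134/9555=0.96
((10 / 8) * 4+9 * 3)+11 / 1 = 43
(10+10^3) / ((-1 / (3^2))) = -9090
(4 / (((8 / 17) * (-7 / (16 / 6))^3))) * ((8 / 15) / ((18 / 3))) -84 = -35023988 / 416745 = -84.04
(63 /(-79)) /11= -0.07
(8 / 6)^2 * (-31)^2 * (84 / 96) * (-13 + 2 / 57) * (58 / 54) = -288332674 / 13851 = -20816.74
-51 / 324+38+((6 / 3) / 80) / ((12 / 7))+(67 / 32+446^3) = 88716575.95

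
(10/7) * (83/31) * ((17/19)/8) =7055/16492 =0.43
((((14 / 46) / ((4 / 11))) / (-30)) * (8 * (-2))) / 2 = 77 / 345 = 0.22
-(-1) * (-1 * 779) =-779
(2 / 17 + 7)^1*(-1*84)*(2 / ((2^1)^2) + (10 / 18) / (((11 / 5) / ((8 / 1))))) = -76846 / 51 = -1506.78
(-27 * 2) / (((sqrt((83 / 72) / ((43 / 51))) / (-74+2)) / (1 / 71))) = 7776 * sqrt(364038) / 100181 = 46.83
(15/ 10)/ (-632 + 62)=-1/ 380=-0.00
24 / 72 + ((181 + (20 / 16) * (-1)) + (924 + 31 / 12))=3320 / 3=1106.67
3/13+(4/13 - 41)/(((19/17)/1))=-8936/247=-36.18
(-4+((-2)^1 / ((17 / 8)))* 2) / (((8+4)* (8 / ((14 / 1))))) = -175 / 204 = -0.86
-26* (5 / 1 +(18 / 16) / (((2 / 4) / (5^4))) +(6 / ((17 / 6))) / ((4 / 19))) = -1256437 / 34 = -36954.03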